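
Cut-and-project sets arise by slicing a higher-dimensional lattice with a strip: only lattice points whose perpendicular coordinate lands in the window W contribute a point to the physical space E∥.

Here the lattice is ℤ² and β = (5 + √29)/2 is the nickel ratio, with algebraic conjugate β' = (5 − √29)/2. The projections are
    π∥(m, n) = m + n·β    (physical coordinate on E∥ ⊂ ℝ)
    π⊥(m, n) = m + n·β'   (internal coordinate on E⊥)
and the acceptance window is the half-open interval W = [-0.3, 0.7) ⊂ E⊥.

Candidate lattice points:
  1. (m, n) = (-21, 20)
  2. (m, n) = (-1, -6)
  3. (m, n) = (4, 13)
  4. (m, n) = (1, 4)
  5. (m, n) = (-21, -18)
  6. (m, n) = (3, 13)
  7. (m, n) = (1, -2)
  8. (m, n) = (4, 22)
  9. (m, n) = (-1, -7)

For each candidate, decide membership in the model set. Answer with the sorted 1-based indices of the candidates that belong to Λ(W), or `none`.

Compute β' = (5−√29)/2 = -0.192582, so π⊥(m,n) = m -0.192582·n.
[1] lift (-21,20): star map gives -24.851648; window check -0.3 ≤ -24.851648 < 0.7 is false → out
[2] lift (-1,-6): star map gives 0.155494; window check -0.3 ≤ 0.155494 < 0.7 is true → IN Λ
[3] lift (4,13): star map gives 1.496429; window check -0.3 ≤ 1.496429 < 0.7 is false → out
[4] lift (1,4): star map gives 0.229670; window check -0.3 ≤ 0.229670 < 0.7 is true → IN Λ
[5] lift (-21,-18): star map gives -17.533517; window check -0.3 ≤ -17.533517 < 0.7 is false → out
[6] lift (3,13): star map gives 0.496429; window check -0.3 ≤ 0.496429 < 0.7 is true → IN Λ
[7] lift (1,-2): star map gives 1.385165; window check -0.3 ≤ 1.385165 < 0.7 is false → out
[8] lift (4,22): star map gives -0.236813; window check -0.3 ≤ -0.236813 < 0.7 is true → IN Λ
[9] lift (-1,-7): star map gives 0.348077; window check -0.3 ≤ 0.348077 < 0.7 is true → IN Λ

2, 4, 6, 8, 9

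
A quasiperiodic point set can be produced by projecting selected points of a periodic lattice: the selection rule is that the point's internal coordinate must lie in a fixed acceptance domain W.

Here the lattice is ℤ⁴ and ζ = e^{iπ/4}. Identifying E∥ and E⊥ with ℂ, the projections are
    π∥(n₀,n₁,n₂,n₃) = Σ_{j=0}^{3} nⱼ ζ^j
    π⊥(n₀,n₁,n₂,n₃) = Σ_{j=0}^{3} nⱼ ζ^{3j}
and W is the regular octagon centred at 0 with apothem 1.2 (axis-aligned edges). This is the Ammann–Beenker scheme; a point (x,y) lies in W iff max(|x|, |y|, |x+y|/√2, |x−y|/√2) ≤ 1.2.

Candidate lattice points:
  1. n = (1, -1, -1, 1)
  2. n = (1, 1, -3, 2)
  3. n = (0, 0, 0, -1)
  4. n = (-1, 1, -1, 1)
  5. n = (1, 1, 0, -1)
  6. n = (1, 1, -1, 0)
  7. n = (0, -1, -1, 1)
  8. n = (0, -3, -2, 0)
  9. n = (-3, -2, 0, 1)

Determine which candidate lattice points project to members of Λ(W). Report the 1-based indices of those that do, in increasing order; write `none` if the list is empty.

Internal map: ζ^{3j} for j=0..3 gives (1,0), (−√2/2,√2/2), (0,−1), (√2/2,√2/2).
#1 (1, -1, -1, 1): internal (2.4142, 1.0000); octagon support 2.4142 vs apothem 1.2 → ∉ W
#2 (1, 1, -3, 2): internal (1.7071, 5.1213); octagon support 5.1213 vs apothem 1.2 → ∉ W
#3 (0, 0, 0, -1): internal (-0.7071, -0.7071); octagon support 1.0000 vs apothem 1.2 → ∈ W
#4 (-1, 1, -1, 1): internal (-1.0000, 2.4142); octagon support 2.4142 vs apothem 1.2 → ∉ W
#5 (1, 1, 0, -1): internal (-0.4142, 0.0000); octagon support 0.4142 vs apothem 1.2 → ∈ W
#6 (1, 1, -1, 0): internal (0.2929, 1.7071); octagon support 1.7071 vs apothem 1.2 → ∉ W
#7 (0, -1, -1, 1): internal (1.4142, 1.0000); octagon support 1.7071 vs apothem 1.2 → ∉ W
#8 (0, -3, -2, 0): internal (2.1213, -0.1213); octagon support 2.1213 vs apothem 1.2 → ∉ W
#9 (-3, -2, 0, 1): internal (-0.8787, -0.7071); octagon support 1.1213 vs apothem 1.2 → ∈ W

3, 5, 9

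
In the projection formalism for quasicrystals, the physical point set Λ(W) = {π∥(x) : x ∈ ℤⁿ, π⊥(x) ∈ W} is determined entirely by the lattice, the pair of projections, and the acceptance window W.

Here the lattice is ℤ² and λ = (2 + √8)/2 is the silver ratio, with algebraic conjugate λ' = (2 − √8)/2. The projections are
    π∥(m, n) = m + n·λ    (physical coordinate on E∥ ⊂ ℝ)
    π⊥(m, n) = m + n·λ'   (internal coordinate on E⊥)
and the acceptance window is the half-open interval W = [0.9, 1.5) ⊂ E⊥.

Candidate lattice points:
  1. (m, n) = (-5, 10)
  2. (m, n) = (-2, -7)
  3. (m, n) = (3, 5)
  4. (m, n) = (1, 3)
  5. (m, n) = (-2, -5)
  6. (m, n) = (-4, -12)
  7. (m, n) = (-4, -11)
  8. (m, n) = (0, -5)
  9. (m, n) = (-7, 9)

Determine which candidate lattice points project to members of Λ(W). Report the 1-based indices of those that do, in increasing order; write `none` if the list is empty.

3, 6

Compute λ' = (2−√8)/2 = -0.41421, so π⊥(m,n) = m -0.41421·n.
candidate 1: (m,n)=(-5,10) → π∥ = -5+10·λ ≈ 19.14214, π⊥ = -5+10·λ' ≈ -9.14214 ∉ [0.9, 1.5) ⇒ out
candidate 2: (m,n)=(-2,-7) → π∥ = -2-7·λ ≈ -18.89949, π⊥ = -2-7·λ' ≈ 0.89949 ∉ [0.9, 1.5) ⇒ out
candidate 3: (m,n)=(3,5) → π∥ = 3+5·λ ≈ 15.07107, π⊥ = 3+5·λ' ≈ 0.92893 ∈ [0.9, 1.5) ⇒ IN Λ
candidate 4: (m,n)=(1,3) → π∥ = 1+3·λ ≈ 8.24264, π⊥ = 1+3·λ' ≈ -0.24264 ∉ [0.9, 1.5) ⇒ out
candidate 5: (m,n)=(-2,-5) → π∥ = -2-5·λ ≈ -14.07107, π⊥ = -2-5·λ' ≈ 0.07107 ∉ [0.9, 1.5) ⇒ out
candidate 6: (m,n)=(-4,-12) → π∥ = -4-12·λ ≈ -32.97056, π⊥ = -4-12·λ' ≈ 0.97056 ∈ [0.9, 1.5) ⇒ IN Λ
candidate 7: (m,n)=(-4,-11) → π∥ = -4-11·λ ≈ -30.55635, π⊥ = -4-11·λ' ≈ 0.55635 ∉ [0.9, 1.5) ⇒ out
candidate 8: (m,n)=(0,-5) → π∥ = 0-5·λ ≈ -12.07107, π⊥ = 0-5·λ' ≈ 2.07107 ∉ [0.9, 1.5) ⇒ out
candidate 9: (m,n)=(-7,9) → π∥ = -7+9·λ ≈ 14.72792, π⊥ = -7+9·λ' ≈ -10.72792 ∉ [0.9, 1.5) ⇒ out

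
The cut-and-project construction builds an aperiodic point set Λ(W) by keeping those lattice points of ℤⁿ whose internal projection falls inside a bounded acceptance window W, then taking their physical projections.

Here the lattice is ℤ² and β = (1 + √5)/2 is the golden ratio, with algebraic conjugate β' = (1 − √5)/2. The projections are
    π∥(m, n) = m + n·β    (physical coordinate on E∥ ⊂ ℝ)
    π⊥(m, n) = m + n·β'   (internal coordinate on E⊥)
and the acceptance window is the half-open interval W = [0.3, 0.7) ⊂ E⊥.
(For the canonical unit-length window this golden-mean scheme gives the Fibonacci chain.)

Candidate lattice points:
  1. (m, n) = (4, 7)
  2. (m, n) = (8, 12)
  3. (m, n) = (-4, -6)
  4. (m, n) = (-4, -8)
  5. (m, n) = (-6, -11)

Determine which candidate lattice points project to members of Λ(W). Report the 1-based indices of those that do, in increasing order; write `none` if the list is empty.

Numerically β ≈ 1.6180 and β' = −1/β ≈ -0.6180.
[1] lift (4,7): star map gives -0.3262; window check 0.3 ≤ -0.3262 < 0.7 is false → out
[2] lift (8,12): star map gives 0.5836; window check 0.3 ≤ 0.5836 < 0.7 is true → IN Λ
[3] lift (-4,-6): star map gives -0.2918; window check 0.3 ≤ -0.2918 < 0.7 is false → out
[4] lift (-4,-8): star map gives 0.9443; window check 0.3 ≤ 0.9443 < 0.7 is false → out
[5] lift (-6,-11): star map gives 0.7984; window check 0.3 ≤ 0.7984 < 0.7 is false → out

2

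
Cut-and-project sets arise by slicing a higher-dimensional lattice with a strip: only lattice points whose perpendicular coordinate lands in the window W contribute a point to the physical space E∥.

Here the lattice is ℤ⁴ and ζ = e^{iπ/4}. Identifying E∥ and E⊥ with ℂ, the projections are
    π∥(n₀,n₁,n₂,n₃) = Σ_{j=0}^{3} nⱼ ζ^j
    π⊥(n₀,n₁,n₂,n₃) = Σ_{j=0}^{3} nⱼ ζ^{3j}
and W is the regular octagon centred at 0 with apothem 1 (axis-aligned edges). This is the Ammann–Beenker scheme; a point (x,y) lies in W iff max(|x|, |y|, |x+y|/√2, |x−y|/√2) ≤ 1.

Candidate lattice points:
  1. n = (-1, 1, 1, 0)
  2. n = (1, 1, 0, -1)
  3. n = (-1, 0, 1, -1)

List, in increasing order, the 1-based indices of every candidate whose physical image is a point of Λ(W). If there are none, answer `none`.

2

Internal map: ζ^{3j} for j=0..3 gives (1,0), (−√2/2,√2/2), (0,−1), (√2/2,√2/2).
#1 (-1, 1, 1, 0): internal (-1.707107, -0.292893); octagon support 1.707107 vs apothem 1 → ∉ W
#2 (1, 1, 0, -1): internal (-0.414214, 0.000000); octagon support 0.414214 vs apothem 1 → ∈ W
#3 (-1, 0, 1, -1): internal (-1.707107, -1.707107); octagon support 2.414214 vs apothem 1 → ∉ W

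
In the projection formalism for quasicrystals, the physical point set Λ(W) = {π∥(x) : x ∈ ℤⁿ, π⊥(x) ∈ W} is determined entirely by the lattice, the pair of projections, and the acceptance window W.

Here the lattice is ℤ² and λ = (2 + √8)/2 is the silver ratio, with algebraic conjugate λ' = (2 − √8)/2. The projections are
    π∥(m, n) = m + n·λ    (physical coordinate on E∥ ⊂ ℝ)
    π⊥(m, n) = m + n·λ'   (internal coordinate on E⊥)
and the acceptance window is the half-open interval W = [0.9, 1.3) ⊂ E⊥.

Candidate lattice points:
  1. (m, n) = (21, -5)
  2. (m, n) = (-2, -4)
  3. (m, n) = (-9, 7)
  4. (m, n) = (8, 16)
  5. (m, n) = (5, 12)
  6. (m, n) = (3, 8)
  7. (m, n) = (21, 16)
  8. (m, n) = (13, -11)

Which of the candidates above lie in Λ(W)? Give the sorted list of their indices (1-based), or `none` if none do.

Compute λ' = (2−√8)/2 = -0.4142, so π⊥(m,n) = m -0.4142·n.
candidate 1: (m,n)=(21,-5) → π∥ = 21-5·λ ≈ 8.9289, π⊥ = 21-5·λ' ≈ 23.0711 ∉ [0.9, 1.3) ⇒ out
candidate 2: (m,n)=(-2,-4) → π∥ = -2-4·λ ≈ -11.6569, π⊥ = -2-4·λ' ≈ -0.3431 ∉ [0.9, 1.3) ⇒ out
candidate 3: (m,n)=(-9,7) → π∥ = -9+7·λ ≈ 7.8995, π⊥ = -9+7·λ' ≈ -11.8995 ∉ [0.9, 1.3) ⇒ out
candidate 4: (m,n)=(8,16) → π∥ = 8+16·λ ≈ 46.6274, π⊥ = 8+16·λ' ≈ 1.3726 ∉ [0.9, 1.3) ⇒ out
candidate 5: (m,n)=(5,12) → π∥ = 5+12·λ ≈ 33.9706, π⊥ = 5+12·λ' ≈ 0.0294 ∉ [0.9, 1.3) ⇒ out
candidate 6: (m,n)=(3,8) → π∥ = 3+8·λ ≈ 22.3137, π⊥ = 3+8·λ' ≈ -0.3137 ∉ [0.9, 1.3) ⇒ out
candidate 7: (m,n)=(21,16) → π∥ = 21+16·λ ≈ 59.6274, π⊥ = 21+16·λ' ≈ 14.3726 ∉ [0.9, 1.3) ⇒ out
candidate 8: (m,n)=(13,-11) → π∥ = 13-11·λ ≈ -13.5563, π⊥ = 13-11·λ' ≈ 17.5563 ∉ [0.9, 1.3) ⇒ out

none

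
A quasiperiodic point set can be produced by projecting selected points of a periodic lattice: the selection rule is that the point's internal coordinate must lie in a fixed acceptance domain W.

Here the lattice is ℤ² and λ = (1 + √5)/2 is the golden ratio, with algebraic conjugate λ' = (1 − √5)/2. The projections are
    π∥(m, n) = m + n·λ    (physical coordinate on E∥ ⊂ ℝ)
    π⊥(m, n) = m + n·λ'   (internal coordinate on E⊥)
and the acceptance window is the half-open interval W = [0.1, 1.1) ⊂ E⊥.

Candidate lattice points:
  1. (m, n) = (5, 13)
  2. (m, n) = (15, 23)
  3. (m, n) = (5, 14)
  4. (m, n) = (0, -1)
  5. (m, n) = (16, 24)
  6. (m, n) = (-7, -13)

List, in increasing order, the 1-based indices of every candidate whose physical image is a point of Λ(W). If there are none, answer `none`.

2, 4, 6

Compute λ' = (1−√5)/2 = -0.61803, so π⊥(m,n) = m -0.61803·n.
candidate 1: (m,n)=(5,13) → π∥ = 5+13·λ ≈ 26.03444, π⊥ = 5+13·λ' ≈ -3.03444 ∉ [0.1, 1.1) ⇒ out
candidate 2: (m,n)=(15,23) → π∥ = 15+23·λ ≈ 52.21478, π⊥ = 15+23·λ' ≈ 0.78522 ∈ [0.1, 1.1) ⇒ IN Λ
candidate 3: (m,n)=(5,14) → π∥ = 5+14·λ ≈ 27.65248, π⊥ = 5+14·λ' ≈ -3.65248 ∉ [0.1, 1.1) ⇒ out
candidate 4: (m,n)=(0,-1) → π∥ = 0-1·λ ≈ -1.61803, π⊥ = 0-1·λ' ≈ 0.61803 ∈ [0.1, 1.1) ⇒ IN Λ
candidate 5: (m,n)=(16,24) → π∥ = 16+24·λ ≈ 54.83282, π⊥ = 16+24·λ' ≈ 1.16718 ∉ [0.1, 1.1) ⇒ out
candidate 6: (m,n)=(-7,-13) → π∥ = -7-13·λ ≈ -28.03444, π⊥ = -7-13·λ' ≈ 1.03444 ∈ [0.1, 1.1) ⇒ IN Λ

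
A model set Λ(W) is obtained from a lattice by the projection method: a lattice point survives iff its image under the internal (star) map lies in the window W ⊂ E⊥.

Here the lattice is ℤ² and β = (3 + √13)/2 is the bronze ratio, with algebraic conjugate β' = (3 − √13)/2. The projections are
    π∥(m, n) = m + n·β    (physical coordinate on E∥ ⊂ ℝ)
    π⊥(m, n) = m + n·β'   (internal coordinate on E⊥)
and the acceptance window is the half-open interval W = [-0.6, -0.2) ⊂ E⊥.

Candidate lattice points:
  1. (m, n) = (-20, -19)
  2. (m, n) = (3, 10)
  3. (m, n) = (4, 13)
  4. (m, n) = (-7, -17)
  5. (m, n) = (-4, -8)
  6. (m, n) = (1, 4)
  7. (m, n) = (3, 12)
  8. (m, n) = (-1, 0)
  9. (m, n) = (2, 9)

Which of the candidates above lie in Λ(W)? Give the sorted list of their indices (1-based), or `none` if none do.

6

β' = (3−√13)/2 ≈ -0.3028.
#1 (-20,-19): internal coord -20 + (-19)·β' = -14.2473; -14.2473 ∉ [-0.6, -0.2) → out
#2 (3,10): internal coord 3 + (10)·β' = -0.0278; -0.0278 ∉ [-0.6, -0.2) → out
#3 (4,13): internal coord 4 + (13)·β' = +0.0639; +0.0639 ∉ [-0.6, -0.2) → out
#4 (-7,-17): internal coord -7 + (-17)·β' = -1.8528; -1.8528 ∉ [-0.6, -0.2) → out
#5 (-4,-8): internal coord -4 + (-8)·β' = -1.5778; -1.5778 ∉ [-0.6, -0.2) → out
#6 (1,4): internal coord 1 + (4)·β' = -0.2111; -0.2111 ∈ [-0.6, -0.2) → IN Λ
#7 (3,12): internal coord 3 + (12)·β' = -0.6333; -0.6333 ∉ [-0.6, -0.2) → out
#8 (-1,0): internal coord -1 + (0)·β' = -1.0000; -1.0000 ∉ [-0.6, -0.2) → out
#9 (2,9): internal coord 2 + (9)·β' = -0.7250; -0.7250 ∉ [-0.6, -0.2) → out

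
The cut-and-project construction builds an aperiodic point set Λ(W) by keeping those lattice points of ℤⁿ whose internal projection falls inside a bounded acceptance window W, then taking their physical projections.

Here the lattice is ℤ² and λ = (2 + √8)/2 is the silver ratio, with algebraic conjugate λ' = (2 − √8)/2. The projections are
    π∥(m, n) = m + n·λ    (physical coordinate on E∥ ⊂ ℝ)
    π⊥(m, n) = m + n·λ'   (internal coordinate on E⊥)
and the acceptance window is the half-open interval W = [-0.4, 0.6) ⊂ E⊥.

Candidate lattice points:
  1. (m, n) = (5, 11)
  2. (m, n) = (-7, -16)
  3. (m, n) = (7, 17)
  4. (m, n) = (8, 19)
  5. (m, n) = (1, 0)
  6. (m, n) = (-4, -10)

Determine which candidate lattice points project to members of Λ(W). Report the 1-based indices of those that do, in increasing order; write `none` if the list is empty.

Numerically λ ≈ 2.4142 and λ' = −1/λ ≈ -0.4142.
candidate 1: (m,n)=(5,11) → π∥ = 5+11·λ ≈ 31.5563, π⊥ = 5+11·λ' ≈ 0.4437 ∈ [-0.4, 0.6) ⇒ IN Λ
candidate 2: (m,n)=(-7,-16) → π∥ = -7-16·λ ≈ -45.6274, π⊥ = -7-16·λ' ≈ -0.3726 ∈ [-0.4, 0.6) ⇒ IN Λ
candidate 3: (m,n)=(7,17) → π∥ = 7+17·λ ≈ 48.0416, π⊥ = 7+17·λ' ≈ -0.0416 ∈ [-0.4, 0.6) ⇒ IN Λ
candidate 4: (m,n)=(8,19) → π∥ = 8+19·λ ≈ 53.8701, π⊥ = 8+19·λ' ≈ 0.1299 ∈ [-0.4, 0.6) ⇒ IN Λ
candidate 5: (m,n)=(1,0) → π∥ = 1+0·λ ≈ 1.0000, π⊥ = 1+0·λ' ≈ 1.0000 ∉ [-0.4, 0.6) ⇒ out
candidate 6: (m,n)=(-4,-10) → π∥ = -4-10·λ ≈ -28.1421, π⊥ = -4-10·λ' ≈ 0.1421 ∈ [-0.4, 0.6) ⇒ IN Λ

1, 2, 3, 4, 6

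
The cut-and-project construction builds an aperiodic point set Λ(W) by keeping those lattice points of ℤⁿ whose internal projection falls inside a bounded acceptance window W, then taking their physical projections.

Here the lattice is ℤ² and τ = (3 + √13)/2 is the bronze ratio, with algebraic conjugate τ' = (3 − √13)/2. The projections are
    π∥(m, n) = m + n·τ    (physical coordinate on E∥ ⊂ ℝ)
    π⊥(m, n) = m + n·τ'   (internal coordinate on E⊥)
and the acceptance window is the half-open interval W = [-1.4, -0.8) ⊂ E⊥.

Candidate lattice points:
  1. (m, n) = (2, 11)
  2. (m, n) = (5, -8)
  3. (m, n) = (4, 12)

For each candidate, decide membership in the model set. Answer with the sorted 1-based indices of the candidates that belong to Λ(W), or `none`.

Numerically τ ≈ 3.3028 and τ' = −1/τ ≈ -0.3028.
#1 (2,11): internal coord 2 + (11)·τ' = -1.3305; -1.3305 ∈ [-1.4, -0.8) → IN Λ
#2 (5,-8): internal coord 5 + (-8)·τ' = +7.4222; +7.4222 ∉ [-1.4, -0.8) → out
#3 (4,12): internal coord 4 + (12)·τ' = +0.3667; +0.3667 ∉ [-1.4, -0.8) → out

1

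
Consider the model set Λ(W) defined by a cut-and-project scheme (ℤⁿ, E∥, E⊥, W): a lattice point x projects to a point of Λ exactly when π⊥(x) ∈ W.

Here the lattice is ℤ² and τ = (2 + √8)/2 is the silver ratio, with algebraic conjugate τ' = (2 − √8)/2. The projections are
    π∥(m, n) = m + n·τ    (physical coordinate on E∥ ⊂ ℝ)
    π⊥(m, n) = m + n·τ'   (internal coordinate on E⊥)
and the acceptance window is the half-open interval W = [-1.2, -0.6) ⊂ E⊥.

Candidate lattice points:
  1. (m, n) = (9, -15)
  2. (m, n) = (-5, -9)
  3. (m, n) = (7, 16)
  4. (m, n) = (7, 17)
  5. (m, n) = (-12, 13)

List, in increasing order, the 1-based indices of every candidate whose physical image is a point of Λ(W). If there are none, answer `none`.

none

Numerically τ ≈ 2.41421 and τ' = −1/τ ≈ -0.41421.
[1] lift (9,-15): star map gives 15.21320; window check -1.2 ≤ 15.21320 < -0.6 is false → out
[2] lift (-5,-9): star map gives -1.27208; window check -1.2 ≤ -1.27208 < -0.6 is false → out
[3] lift (7,16): star map gives 0.37258; window check -1.2 ≤ 0.37258 < -0.6 is false → out
[4] lift (7,17): star map gives -0.04163; window check -1.2 ≤ -0.04163 < -0.6 is false → out
[5] lift (-12,13): star map gives -17.38478; window check -1.2 ≤ -17.38478 < -0.6 is false → out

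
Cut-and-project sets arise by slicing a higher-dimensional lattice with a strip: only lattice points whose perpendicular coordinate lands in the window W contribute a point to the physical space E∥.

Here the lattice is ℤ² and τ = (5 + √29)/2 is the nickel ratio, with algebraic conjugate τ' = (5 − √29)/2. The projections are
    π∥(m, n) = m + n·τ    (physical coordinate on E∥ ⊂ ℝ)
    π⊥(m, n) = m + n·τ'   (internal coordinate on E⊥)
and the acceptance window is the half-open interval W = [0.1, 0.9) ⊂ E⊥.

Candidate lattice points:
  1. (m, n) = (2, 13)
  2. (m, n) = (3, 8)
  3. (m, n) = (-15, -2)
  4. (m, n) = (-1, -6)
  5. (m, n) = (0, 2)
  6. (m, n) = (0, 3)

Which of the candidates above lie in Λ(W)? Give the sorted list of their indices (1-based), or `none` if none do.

4

τ' = (5−√29)/2 ≈ -0.192582.
candidate 1: (m,n)=(2,13) → π∥ = 2+13·τ ≈ 69.503571, π⊥ = 2+13·τ' ≈ -0.503571 ∉ [0.1, 0.9) ⇒ out
candidate 2: (m,n)=(3,8) → π∥ = 3+8·τ ≈ 44.540659, π⊥ = 3+8·τ' ≈ 1.459341 ∉ [0.1, 0.9) ⇒ out
candidate 3: (m,n)=(-15,-2) → π∥ = -15-2·τ ≈ -25.385165, π⊥ = -15-2·τ' ≈ -14.614835 ∉ [0.1, 0.9) ⇒ out
candidate 4: (m,n)=(-1,-6) → π∥ = -1-6·τ ≈ -32.155494, π⊥ = -1-6·τ' ≈ 0.155494 ∈ [0.1, 0.9) ⇒ IN Λ
candidate 5: (m,n)=(0,2) → π∥ = 0+2·τ ≈ 10.385165, π⊥ = 0+2·τ' ≈ -0.385165 ∉ [0.1, 0.9) ⇒ out
candidate 6: (m,n)=(0,3) → π∥ = 0+3·τ ≈ 15.577747, π⊥ = 0+3·τ' ≈ -0.577747 ∉ [0.1, 0.9) ⇒ out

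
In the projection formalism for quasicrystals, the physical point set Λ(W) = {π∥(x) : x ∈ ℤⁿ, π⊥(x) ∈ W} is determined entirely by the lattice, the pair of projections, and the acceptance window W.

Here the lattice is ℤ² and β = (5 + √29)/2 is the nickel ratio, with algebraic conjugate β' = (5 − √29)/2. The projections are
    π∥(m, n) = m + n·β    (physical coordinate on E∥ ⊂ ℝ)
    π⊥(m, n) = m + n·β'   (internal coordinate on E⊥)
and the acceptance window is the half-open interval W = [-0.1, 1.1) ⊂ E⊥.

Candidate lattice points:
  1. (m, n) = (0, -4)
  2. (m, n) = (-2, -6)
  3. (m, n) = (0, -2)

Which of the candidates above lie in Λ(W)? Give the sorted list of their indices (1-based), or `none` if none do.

Compute β' = (5−√29)/2 = -0.1926, so π⊥(m,n) = m -0.1926·n.
#1 (0,-4): internal coord 0 + (-4)·β' = +0.7703; +0.7703 ∈ [-0.1, 1.1) → IN Λ
#2 (-2,-6): internal coord -2 + (-6)·β' = -0.8445; -0.8445 ∉ [-0.1, 1.1) → out
#3 (0,-2): internal coord 0 + (-2)·β' = +0.3852; +0.3852 ∈ [-0.1, 1.1) → IN Λ

1, 3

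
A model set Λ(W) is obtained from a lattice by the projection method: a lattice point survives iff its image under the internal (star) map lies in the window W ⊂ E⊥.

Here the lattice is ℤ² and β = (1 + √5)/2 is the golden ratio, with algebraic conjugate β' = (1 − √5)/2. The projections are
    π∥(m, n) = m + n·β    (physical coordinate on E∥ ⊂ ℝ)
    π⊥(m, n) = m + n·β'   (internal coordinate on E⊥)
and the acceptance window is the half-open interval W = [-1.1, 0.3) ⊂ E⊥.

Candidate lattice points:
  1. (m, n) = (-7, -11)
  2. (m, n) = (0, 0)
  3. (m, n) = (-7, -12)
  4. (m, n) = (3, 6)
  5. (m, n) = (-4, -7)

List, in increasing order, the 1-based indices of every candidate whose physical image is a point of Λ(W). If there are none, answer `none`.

β' = (1−√5)/2 ≈ -0.61803.
#1 (-7,-11): internal coord -7 + (-11)·β' = -0.20163; -0.20163 ∈ [-1.1, 0.3) → IN Λ
#2 (0,0): internal coord 0 + (0)·β' = +0.00000; +0.00000 ∈ [-1.1, 0.3) → IN Λ
#3 (-7,-12): internal coord -7 + (-12)·β' = +0.41641; +0.41641 ∉ [-1.1, 0.3) → out
#4 (3,6): internal coord 3 + (6)·β' = -0.70820; -0.70820 ∈ [-1.1, 0.3) → IN Λ
#5 (-4,-7): internal coord -4 + (-7)·β' = +0.32624; +0.32624 ∉ [-1.1, 0.3) → out

1, 2, 4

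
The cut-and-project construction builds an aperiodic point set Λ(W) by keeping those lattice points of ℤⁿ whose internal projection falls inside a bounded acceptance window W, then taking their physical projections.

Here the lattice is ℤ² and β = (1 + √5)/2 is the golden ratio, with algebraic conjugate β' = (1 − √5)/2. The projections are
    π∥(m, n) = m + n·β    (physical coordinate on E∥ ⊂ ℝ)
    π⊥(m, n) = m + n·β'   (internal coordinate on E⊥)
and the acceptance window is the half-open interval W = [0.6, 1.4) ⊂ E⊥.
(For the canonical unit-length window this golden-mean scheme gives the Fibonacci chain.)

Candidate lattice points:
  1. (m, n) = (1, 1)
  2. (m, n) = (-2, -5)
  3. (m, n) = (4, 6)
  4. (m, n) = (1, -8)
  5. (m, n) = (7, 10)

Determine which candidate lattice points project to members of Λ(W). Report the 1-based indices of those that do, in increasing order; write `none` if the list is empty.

2, 5

β' = (1−√5)/2 ≈ -0.61803.
[1] lift (1,1): star map gives 0.38197; window check 0.6 ≤ 0.38197 < 1.4 is false → out
[2] lift (-2,-5): star map gives 1.09017; window check 0.6 ≤ 1.09017 < 1.4 is true → IN Λ
[3] lift (4,6): star map gives 0.29180; window check 0.6 ≤ 0.29180 < 1.4 is false → out
[4] lift (1,-8): star map gives 5.94427; window check 0.6 ≤ 5.94427 < 1.4 is false → out
[5] lift (7,10): star map gives 0.81966; window check 0.6 ≤ 0.81966 < 1.4 is true → IN Λ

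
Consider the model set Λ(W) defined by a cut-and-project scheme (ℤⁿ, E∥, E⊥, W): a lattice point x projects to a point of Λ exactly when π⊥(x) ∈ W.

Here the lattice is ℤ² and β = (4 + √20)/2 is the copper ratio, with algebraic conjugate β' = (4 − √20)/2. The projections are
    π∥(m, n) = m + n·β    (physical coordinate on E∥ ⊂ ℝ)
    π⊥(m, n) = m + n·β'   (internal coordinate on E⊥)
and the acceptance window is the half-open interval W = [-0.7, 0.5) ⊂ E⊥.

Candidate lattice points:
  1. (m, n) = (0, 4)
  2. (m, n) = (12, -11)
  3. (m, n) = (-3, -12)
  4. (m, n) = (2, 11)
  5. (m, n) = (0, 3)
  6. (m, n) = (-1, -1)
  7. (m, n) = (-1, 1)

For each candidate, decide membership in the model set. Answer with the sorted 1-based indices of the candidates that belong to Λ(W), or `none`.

3, 4

β' = (4−√20)/2 ≈ -0.23607.
[1] lift (0,4): star map gives -0.94427; window check -0.7 ≤ -0.94427 < 0.5 is false → out
[2] lift (12,-11): star map gives 14.59675; window check -0.7 ≤ 14.59675 < 0.5 is false → out
[3] lift (-3,-12): star map gives -0.16718; window check -0.7 ≤ -0.16718 < 0.5 is true → IN Λ
[4] lift (2,11): star map gives -0.59675; window check -0.7 ≤ -0.59675 < 0.5 is true → IN Λ
[5] lift (0,3): star map gives -0.70820; window check -0.7 ≤ -0.70820 < 0.5 is false → out
[6] lift (-1,-1): star map gives -0.76393; window check -0.7 ≤ -0.76393 < 0.5 is false → out
[7] lift (-1,1): star map gives -1.23607; window check -0.7 ≤ -1.23607 < 0.5 is false → out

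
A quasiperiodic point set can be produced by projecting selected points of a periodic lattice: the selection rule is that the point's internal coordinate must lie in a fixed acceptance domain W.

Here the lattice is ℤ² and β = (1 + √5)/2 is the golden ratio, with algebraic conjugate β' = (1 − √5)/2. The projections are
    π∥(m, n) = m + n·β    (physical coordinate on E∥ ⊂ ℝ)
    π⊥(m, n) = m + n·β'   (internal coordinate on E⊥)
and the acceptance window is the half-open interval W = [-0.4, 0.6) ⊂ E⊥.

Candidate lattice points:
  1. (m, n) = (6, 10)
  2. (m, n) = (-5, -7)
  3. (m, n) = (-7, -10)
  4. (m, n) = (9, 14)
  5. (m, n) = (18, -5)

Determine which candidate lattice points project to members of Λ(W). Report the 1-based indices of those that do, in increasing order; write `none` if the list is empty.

1, 4

Compute β' = (1−√5)/2 = -0.618034, so π⊥(m,n) = m -0.618034·n.
candidate 1: (m,n)=(6,10) → π∥ = 6+10·β ≈ 22.180340, π⊥ = 6+10·β' ≈ -0.180340 ∈ [-0.4, 0.6) ⇒ IN Λ
candidate 2: (m,n)=(-5,-7) → π∥ = -5-7·β ≈ -16.326238, π⊥ = -5-7·β' ≈ -0.673762 ∉ [-0.4, 0.6) ⇒ out
candidate 3: (m,n)=(-7,-10) → π∥ = -7-10·β ≈ -23.180340, π⊥ = -7-10·β' ≈ -0.819660 ∉ [-0.4, 0.6) ⇒ out
candidate 4: (m,n)=(9,14) → π∥ = 9+14·β ≈ 31.652476, π⊥ = 9+14·β' ≈ 0.347524 ∈ [-0.4, 0.6) ⇒ IN Λ
candidate 5: (m,n)=(18,-5) → π∥ = 18-5·β ≈ 9.909830, π⊥ = 18-5·β' ≈ 21.090170 ∉ [-0.4, 0.6) ⇒ out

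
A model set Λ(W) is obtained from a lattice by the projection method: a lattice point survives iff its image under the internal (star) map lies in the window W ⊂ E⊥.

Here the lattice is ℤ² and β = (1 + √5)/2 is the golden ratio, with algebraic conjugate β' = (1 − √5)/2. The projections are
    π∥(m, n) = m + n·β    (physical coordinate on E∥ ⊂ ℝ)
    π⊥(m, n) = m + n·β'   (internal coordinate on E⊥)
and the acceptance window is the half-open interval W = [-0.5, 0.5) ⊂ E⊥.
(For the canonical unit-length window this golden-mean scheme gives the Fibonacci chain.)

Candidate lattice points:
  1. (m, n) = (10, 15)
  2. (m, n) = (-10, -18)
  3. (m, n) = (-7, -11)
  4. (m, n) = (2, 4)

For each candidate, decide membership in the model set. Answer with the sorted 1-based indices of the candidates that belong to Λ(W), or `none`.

Numerically β ≈ 1.6180 and β' = −1/β ≈ -0.6180.
[1] lift (10,15): star map gives 0.7295; window check -0.5 ≤ 0.7295 < 0.5 is false → out
[2] lift (-10,-18): star map gives 1.1246; window check -0.5 ≤ 1.1246 < 0.5 is false → out
[3] lift (-7,-11): star map gives -0.2016; window check -0.5 ≤ -0.2016 < 0.5 is true → IN Λ
[4] lift (2,4): star map gives -0.4721; window check -0.5 ≤ -0.4721 < 0.5 is true → IN Λ

3, 4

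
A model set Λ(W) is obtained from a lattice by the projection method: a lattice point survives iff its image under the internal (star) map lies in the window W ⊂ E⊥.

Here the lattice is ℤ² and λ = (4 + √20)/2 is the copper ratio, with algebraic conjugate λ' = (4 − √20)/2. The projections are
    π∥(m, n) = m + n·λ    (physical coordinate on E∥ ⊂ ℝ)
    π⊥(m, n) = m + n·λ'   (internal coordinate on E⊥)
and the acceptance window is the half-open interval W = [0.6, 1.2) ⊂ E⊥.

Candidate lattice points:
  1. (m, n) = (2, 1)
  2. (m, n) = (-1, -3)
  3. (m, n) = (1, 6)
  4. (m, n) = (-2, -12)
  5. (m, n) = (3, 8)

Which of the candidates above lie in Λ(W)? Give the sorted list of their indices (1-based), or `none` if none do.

Numerically λ ≈ 4.2361 and λ' = −1/λ ≈ -0.2361.
[1] lift (2,1): star map gives 1.7639; window check 0.6 ≤ 1.7639 < 1.2 is false → out
[2] lift (-1,-3): star map gives -0.2918; window check 0.6 ≤ -0.2918 < 1.2 is false → out
[3] lift (1,6): star map gives -0.4164; window check 0.6 ≤ -0.4164 < 1.2 is false → out
[4] lift (-2,-12): star map gives 0.8328; window check 0.6 ≤ 0.8328 < 1.2 is true → IN Λ
[5] lift (3,8): star map gives 1.1115; window check 0.6 ≤ 1.1115 < 1.2 is true → IN Λ

4, 5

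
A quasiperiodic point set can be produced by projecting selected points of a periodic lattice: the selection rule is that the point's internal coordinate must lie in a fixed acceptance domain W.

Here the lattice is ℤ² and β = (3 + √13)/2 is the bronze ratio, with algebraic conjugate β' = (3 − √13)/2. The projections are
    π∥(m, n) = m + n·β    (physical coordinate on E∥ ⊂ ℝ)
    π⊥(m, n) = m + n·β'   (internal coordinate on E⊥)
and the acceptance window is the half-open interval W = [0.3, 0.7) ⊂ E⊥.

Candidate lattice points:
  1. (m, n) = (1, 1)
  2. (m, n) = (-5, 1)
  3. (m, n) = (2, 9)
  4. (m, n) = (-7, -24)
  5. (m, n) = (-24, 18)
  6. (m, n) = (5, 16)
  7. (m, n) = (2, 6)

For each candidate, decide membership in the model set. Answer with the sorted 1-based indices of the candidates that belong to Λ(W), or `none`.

Numerically β ≈ 3.3028 and β' = −1/β ≈ -0.3028.
candidate 1: (m,n)=(1,1) → π∥ = 1+1·β ≈ 4.3028, π⊥ = 1+1·β' ≈ 0.6972 ∈ [0.3, 0.7) ⇒ IN Λ
candidate 2: (m,n)=(-5,1) → π∥ = -5+1·β ≈ -1.6972, π⊥ = -5+1·β' ≈ -5.3028 ∉ [0.3, 0.7) ⇒ out
candidate 3: (m,n)=(2,9) → π∥ = 2+9·β ≈ 31.7250, π⊥ = 2+9·β' ≈ -0.7250 ∉ [0.3, 0.7) ⇒ out
candidate 4: (m,n)=(-7,-24) → π∥ = -7-24·β ≈ -86.2666, π⊥ = -7-24·β' ≈ 0.2666 ∉ [0.3, 0.7) ⇒ out
candidate 5: (m,n)=(-24,18) → π∥ = -24+18·β ≈ 35.4500, π⊥ = -24+18·β' ≈ -29.4500 ∉ [0.3, 0.7) ⇒ out
candidate 6: (m,n)=(5,16) → π∥ = 5+16·β ≈ 57.8444, π⊥ = 5+16·β' ≈ 0.1556 ∉ [0.3, 0.7) ⇒ out
candidate 7: (m,n)=(2,6) → π∥ = 2+6·β ≈ 21.8167, π⊥ = 2+6·β' ≈ 0.1833 ∉ [0.3, 0.7) ⇒ out

1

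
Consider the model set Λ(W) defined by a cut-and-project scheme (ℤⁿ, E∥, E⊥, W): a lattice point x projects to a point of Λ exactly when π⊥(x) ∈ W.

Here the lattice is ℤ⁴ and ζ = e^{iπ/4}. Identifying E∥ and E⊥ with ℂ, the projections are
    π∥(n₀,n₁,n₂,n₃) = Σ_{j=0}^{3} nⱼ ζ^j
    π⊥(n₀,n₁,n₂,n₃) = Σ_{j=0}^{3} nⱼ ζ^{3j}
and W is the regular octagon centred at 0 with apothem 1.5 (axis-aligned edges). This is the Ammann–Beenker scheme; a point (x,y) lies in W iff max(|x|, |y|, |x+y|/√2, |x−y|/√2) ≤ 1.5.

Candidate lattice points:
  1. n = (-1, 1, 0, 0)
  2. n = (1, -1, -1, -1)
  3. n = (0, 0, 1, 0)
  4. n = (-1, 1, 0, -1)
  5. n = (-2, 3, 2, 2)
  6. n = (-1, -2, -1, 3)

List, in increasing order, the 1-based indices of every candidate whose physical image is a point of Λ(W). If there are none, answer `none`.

2, 3

π⊥(n) = n₀ + n₁ζ³ + n₂ζ⁶ + n₃ζ⁹ where ζ = e^{iπ/4}.
#1 (-1, 1, 0, 0): internal (-1.70711, 0.70711); octagon support 1.70711 vs apothem 1.5 → ∉ W
#2 (1, -1, -1, -1): internal (1.00000, -0.41421); octagon support 1.00000 vs apothem 1.5 → ∈ W
#3 (0, 0, 1, 0): internal (0.00000, -1.00000); octagon support 1.00000 vs apothem 1.5 → ∈ W
#4 (-1, 1, 0, -1): internal (-2.41421, 0.00000); octagon support 2.41421 vs apothem 1.5 → ∉ W
#5 (-2, 3, 2, 2): internal (-2.70711, 1.53553); octagon support 3.00000 vs apothem 1.5 → ∉ W
#6 (-1, -2, -1, 3): internal (2.53553, 1.70711); octagon support 3.00000 vs apothem 1.5 → ∉ W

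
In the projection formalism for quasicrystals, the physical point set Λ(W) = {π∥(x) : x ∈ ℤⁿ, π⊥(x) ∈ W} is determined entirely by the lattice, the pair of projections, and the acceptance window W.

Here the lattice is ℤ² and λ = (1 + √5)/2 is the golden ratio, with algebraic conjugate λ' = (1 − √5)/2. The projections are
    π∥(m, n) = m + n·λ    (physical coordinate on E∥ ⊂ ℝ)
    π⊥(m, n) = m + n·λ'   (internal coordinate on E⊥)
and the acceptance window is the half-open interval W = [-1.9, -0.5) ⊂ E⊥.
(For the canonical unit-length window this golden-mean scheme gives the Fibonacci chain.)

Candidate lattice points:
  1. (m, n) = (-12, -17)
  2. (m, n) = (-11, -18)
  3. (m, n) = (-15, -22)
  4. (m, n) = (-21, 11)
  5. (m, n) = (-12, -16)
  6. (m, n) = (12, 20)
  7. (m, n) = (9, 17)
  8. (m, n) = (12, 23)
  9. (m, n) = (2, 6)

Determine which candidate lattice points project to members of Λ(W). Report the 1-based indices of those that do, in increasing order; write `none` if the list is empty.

1, 3, 7, 9

λ' = (1−√5)/2 ≈ -0.618034.
candidate 1: (m,n)=(-12,-17) → π∥ = -12-17·λ ≈ -39.506578, π⊥ = -12-17·λ' ≈ -1.493422 ∈ [-1.9, -0.5) ⇒ IN Λ
candidate 2: (m,n)=(-11,-18) → π∥ = -11-18·λ ≈ -40.124612, π⊥ = -11-18·λ' ≈ 0.124612 ∉ [-1.9, -0.5) ⇒ out
candidate 3: (m,n)=(-15,-22) → π∥ = -15-22·λ ≈ -50.596748, π⊥ = -15-22·λ' ≈ -1.403252 ∈ [-1.9, -0.5) ⇒ IN Λ
candidate 4: (m,n)=(-21,11) → π∥ = -21+11·λ ≈ -3.201626, π⊥ = -21+11·λ' ≈ -27.798374 ∉ [-1.9, -0.5) ⇒ out
candidate 5: (m,n)=(-12,-16) → π∥ = -12-16·λ ≈ -37.888544, π⊥ = -12-16·λ' ≈ -2.111456 ∉ [-1.9, -0.5) ⇒ out
candidate 6: (m,n)=(12,20) → π∥ = 12+20·λ ≈ 44.360680, π⊥ = 12+20·λ' ≈ -0.360680 ∉ [-1.9, -0.5) ⇒ out
candidate 7: (m,n)=(9,17) → π∥ = 9+17·λ ≈ 36.506578, π⊥ = 9+17·λ' ≈ -1.506578 ∈ [-1.9, -0.5) ⇒ IN Λ
candidate 8: (m,n)=(12,23) → π∥ = 12+23·λ ≈ 49.214782, π⊥ = 12+23·λ' ≈ -2.214782 ∉ [-1.9, -0.5) ⇒ out
candidate 9: (m,n)=(2,6) → π∥ = 2+6·λ ≈ 11.708204, π⊥ = 2+6·λ' ≈ -1.708204 ∈ [-1.9, -0.5) ⇒ IN Λ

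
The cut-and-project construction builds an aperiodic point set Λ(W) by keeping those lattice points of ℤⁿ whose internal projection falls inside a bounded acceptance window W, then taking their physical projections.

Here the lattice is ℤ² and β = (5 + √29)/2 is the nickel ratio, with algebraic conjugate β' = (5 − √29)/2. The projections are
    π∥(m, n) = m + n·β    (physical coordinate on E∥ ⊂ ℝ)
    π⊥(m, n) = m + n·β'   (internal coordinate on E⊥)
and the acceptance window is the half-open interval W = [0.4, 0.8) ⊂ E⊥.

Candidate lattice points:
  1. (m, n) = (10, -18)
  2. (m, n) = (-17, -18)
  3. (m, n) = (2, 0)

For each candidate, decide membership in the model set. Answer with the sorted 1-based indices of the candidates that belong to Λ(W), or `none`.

β' = (5−√29)/2 ≈ -0.192582.
#1 (10,-18): internal coord 10 + (-18)·β' = +13.466483; +13.466483 ∉ [0.4, 0.8) → out
#2 (-17,-18): internal coord -17 + (-18)·β' = -13.533517; -13.533517 ∉ [0.4, 0.8) → out
#3 (2,0): internal coord 2 + (0)·β' = +2.000000; +2.000000 ∉ [0.4, 0.8) → out

none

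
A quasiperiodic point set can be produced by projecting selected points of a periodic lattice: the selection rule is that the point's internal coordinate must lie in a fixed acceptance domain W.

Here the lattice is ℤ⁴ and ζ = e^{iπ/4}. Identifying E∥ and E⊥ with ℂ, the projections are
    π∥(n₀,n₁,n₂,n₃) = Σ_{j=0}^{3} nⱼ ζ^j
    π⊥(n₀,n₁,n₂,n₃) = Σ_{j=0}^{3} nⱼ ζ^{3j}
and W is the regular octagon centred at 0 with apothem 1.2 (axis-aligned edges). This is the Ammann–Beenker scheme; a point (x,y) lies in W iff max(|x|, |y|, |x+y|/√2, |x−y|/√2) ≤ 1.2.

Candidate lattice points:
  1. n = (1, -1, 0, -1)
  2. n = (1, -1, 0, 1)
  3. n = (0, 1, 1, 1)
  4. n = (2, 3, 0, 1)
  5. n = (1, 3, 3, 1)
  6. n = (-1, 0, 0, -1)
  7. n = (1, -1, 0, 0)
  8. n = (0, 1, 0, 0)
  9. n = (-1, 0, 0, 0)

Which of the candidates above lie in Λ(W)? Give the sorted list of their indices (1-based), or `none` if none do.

With ζ = e^{iπ/4} the internal vectors are ζ^0,ζ^3,ζ^6,ζ^9.
#1 (1, -1, 0, -1): internal (1.000000, -1.414214); octagon support 1.707107 vs apothem 1.2 → ∉ W
#2 (1, -1, 0, 1): internal (2.414214, 0.000000); octagon support 2.414214 vs apothem 1.2 → ∉ W
#3 (0, 1, 1, 1): internal (0.000000, 0.414214); octagon support 0.414214 vs apothem 1.2 → ∈ W
#4 (2, 3, 0, 1): internal (0.585786, 2.828427); octagon support 2.828427 vs apothem 1.2 → ∉ W
#5 (1, 3, 3, 1): internal (-0.414214, -0.171573); octagon support 0.414214 vs apothem 1.2 → ∈ W
#6 (-1, 0, 0, -1): internal (-1.707107, -0.707107); octagon support 1.707107 vs apothem 1.2 → ∉ W
#7 (1, -1, 0, 0): internal (1.707107, -0.707107); octagon support 1.707107 vs apothem 1.2 → ∉ W
#8 (0, 1, 0, 0): internal (-0.707107, 0.707107); octagon support 1.000000 vs apothem 1.2 → ∈ W
#9 (-1, 0, 0, 0): internal (-1.000000, 0.000000); octagon support 1.000000 vs apothem 1.2 → ∈ W

3, 5, 8, 9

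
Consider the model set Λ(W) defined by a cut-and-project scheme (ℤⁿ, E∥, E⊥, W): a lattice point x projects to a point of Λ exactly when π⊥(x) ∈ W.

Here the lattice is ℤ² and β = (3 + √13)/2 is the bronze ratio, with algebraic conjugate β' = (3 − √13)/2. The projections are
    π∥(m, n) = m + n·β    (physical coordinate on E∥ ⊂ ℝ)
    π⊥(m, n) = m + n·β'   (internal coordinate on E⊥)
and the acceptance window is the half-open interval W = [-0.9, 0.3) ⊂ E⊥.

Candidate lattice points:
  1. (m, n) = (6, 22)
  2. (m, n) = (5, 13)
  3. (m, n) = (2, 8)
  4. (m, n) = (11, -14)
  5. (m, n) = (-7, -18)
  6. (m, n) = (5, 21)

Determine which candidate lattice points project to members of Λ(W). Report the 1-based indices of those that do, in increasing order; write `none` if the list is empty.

β' = (3−√13)/2 ≈ -0.30278.
candidate 1: (m,n)=(6,22) → π∥ = 6+22·β ≈ 78.66106, π⊥ = 6+22·β' ≈ -0.66106 ∈ [-0.9, 0.3) ⇒ IN Λ
candidate 2: (m,n)=(5,13) → π∥ = 5+13·β ≈ 47.93608, π⊥ = 5+13·β' ≈ 1.06392 ∉ [-0.9, 0.3) ⇒ out
candidate 3: (m,n)=(2,8) → π∥ = 2+8·β ≈ 28.42221, π⊥ = 2+8·β' ≈ -0.42221 ∈ [-0.9, 0.3) ⇒ IN Λ
candidate 4: (m,n)=(11,-14) → π∥ = 11-14·β ≈ -35.23886, π⊥ = 11-14·β' ≈ 15.23886 ∉ [-0.9, 0.3) ⇒ out
candidate 5: (m,n)=(-7,-18) → π∥ = -7-18·β ≈ -66.44996, π⊥ = -7-18·β' ≈ -1.55004 ∉ [-0.9, 0.3) ⇒ out
candidate 6: (m,n)=(5,21) → π∥ = 5+21·β ≈ 74.35829, π⊥ = 5+21·β' ≈ -1.35829 ∉ [-0.9, 0.3) ⇒ out

1, 3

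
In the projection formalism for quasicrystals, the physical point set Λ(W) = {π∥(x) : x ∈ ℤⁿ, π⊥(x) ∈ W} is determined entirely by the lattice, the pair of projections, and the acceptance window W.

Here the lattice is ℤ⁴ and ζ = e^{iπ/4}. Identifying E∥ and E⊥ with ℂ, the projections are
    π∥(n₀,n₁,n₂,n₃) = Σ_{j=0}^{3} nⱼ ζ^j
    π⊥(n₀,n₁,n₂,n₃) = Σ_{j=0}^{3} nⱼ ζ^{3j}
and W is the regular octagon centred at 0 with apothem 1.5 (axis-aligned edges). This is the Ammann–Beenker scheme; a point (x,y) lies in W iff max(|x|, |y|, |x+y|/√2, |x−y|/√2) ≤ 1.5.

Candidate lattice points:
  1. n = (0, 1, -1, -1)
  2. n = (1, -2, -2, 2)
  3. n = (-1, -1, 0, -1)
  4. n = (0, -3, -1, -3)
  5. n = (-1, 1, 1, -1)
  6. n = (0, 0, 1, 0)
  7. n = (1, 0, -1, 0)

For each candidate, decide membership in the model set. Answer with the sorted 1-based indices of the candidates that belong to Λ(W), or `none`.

With ζ = e^{iπ/4} the internal vectors are ζ^0,ζ^3,ζ^6,ζ^9.
candidate 1: n = (0, 1, -1, -1) → π⊥ ≈ (-1.4142, +1.0000); max(|x|,|y|,|x±y|/√2) = 1.7071 > 1.5 ⇒ ∉ W
candidate 2: n = (1, -2, -2, 2) → π⊥ ≈ (+3.8284, +2.0000); max(|x|,|y|,|x±y|/√2) = 4.1213 > 1.5 ⇒ ∉ W
candidate 3: n = (-1, -1, 0, -1) → π⊥ ≈ (-1.0000, -1.4142); max(|x|,|y|,|x±y|/√2) = 1.7071 > 1.5 ⇒ ∉ W
candidate 4: n = (0, -3, -1, -3) → π⊥ ≈ (+0.0000, -3.2426); max(|x|,|y|,|x±y|/√2) = 3.2426 > 1.5 ⇒ ∉ W
candidate 5: n = (-1, 1, 1, -1) → π⊥ ≈ (-2.4142, -1.0000); max(|x|,|y|,|x±y|/√2) = 2.4142 > 1.5 ⇒ ∉ W
candidate 6: n = (0, 0, 1, 0) → π⊥ ≈ (+0.0000, -1.0000); max(|x|,|y|,|x±y|/√2) = 1.0000 ≤ 1.5 ⇒ ∈ W
candidate 7: n = (1, 0, -1, 0) → π⊥ ≈ (+1.0000, +1.0000); max(|x|,|y|,|x±y|/√2) = 1.4142 ≤ 1.5 ⇒ ∈ W

6, 7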